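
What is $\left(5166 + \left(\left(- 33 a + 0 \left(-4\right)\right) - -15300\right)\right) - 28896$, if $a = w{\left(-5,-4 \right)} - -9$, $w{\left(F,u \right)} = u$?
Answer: $-8595$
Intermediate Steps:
$a = 5$ ($a = -4 - -9 = -4 + 9 = 5$)
$\left(5166 + \left(\left(- 33 a + 0 \left(-4\right)\right) - -15300\right)\right) - 28896 = \left(5166 + \left(\left(\left(-33\right) 5 + 0 \left(-4\right)\right) - -15300\right)\right) - 28896 = \left(5166 + \left(\left(-165 + 0\right) + 15300\right)\right) - 28896 = \left(5166 + \left(-165 + 15300\right)\right) - 28896 = \left(5166 + 15135\right) - 28896 = 20301 - 28896 = -8595$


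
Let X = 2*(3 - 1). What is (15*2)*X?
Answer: 120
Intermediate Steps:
X = 4 (X = 2*2 = 4)
(15*2)*X = (15*2)*4 = 30*4 = 120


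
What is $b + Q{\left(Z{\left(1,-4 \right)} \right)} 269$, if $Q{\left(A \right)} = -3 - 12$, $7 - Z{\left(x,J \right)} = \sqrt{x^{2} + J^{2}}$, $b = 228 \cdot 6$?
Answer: $-2667$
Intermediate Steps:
$b = 1368$
$Z{\left(x,J \right)} = 7 - \sqrt{J^{2} + x^{2}}$ ($Z{\left(x,J \right)} = 7 - \sqrt{x^{2} + J^{2}} = 7 - \sqrt{J^{2} + x^{2}}$)
$Q{\left(A \right)} = -15$ ($Q{\left(A \right)} = -3 - 12 = -15$)
$b + Q{\left(Z{\left(1,-4 \right)} \right)} 269 = 1368 - 4035 = -2667$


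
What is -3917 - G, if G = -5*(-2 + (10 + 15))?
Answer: -3802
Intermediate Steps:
G = -115 (G = -5*(-2 + 25) = -5*23 = -115)
-3917 - G = -3917 - 1*(-115) = -3917 + 115 = -3802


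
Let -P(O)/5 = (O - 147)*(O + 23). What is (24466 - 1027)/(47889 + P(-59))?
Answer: 7813/3603 ≈ 2.1685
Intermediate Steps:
P(O) = -5*(-147 + O)*(23 + O) (P(O) = -5*(O - 147)*(O + 23) = -5*(-147 + O)*(23 + O))
(24466 - 1027)/(47889 + P(-59)) = (24466 - 1027)/(47889 + (16905 - 5*(-59)**2 + 620*(-59))) = 23439/(47889 + (16905 - 5*3481 - 36580)) = 23439/(47889 + (16905 - 17405 - 36580)) = 23439/(47889 - 37080) = 23439/10809 = 23439*(1/10809) = 7813/3603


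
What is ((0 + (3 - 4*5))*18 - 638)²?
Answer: 891136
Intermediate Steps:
((0 + (3 - 4*5))*18 - 638)² = ((0 + (3 - 20))*18 - 638)² = ((0 - 17)*18 - 638)² = (-17*18 - 638)² = (-306 - 638)² = (-944)² = 891136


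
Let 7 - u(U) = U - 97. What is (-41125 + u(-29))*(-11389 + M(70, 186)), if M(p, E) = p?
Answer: 463988448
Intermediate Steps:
u(U) = 104 - U (u(U) = 7 - (U - 97) = 7 - (-97 + U) = 7 + (97 - U) = 104 - U)
(-41125 + u(-29))*(-11389 + M(70, 186)) = (-41125 + (104 - 1*(-29)))*(-11389 + 70) = (-41125 + (104 + 29))*(-11319) = (-41125 + 133)*(-11319) = -40992*(-11319) = 463988448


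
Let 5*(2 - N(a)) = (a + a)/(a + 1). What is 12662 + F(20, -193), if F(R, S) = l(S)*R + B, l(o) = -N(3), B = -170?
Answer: 12458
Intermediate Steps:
N(a) = 2 - 2*a/(5*(1 + a)) (N(a) = 2 - (a + a)/(5*(a + 1)) = 2 - 2*a/(5*(1 + a)))
l(o) = -17/10 (l(o) = -2*(5 + 4*3)/(5*(1 + 3)) = -2*(5 + 12)/(5*4) = -2*17/(5*4) = -1*17/10 = -17/10)
F(R, S) = -170 - 17*R/10 (F(R, S) = -17*R/10 - 170 = -170 - 17*R/10)
12662 + F(20, -193) = 12662 + (-170 - 17/10*20) = 12662 + (-170 - 34) = 12662 - 204 = 12458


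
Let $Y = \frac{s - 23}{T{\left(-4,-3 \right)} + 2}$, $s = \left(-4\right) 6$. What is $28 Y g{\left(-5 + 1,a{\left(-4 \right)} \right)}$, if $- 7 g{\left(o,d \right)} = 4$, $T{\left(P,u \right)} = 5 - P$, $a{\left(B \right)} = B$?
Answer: $\frac{752}{11} \approx 68.364$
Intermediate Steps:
$g{\left(o,d \right)} = - \frac{4}{7}$ ($g{\left(o,d \right)} = \left(- \frac{1}{7}\right) 4 = - \frac{4}{7}$)
$s = -24$
$Y = - \frac{47}{11}$ ($Y = \frac{-24 - 23}{\left(5 - -4\right) + 2} = - \frac{47}{\left(5 + 4\right) + 2} = - \frac{47}{9 + 2} = - \frac{47}{11} \approx -4.2727$)
$28 Y g{\left(-5 + 1,a{\left(-4 \right)} \right)} = 28 \left(- \frac{47}{11}\right) \left(- \frac{4}{7}\right) = \left(- \frac{1316}{11}\right) \left(- \frac{4}{7}\right) = \frac{752}{11}$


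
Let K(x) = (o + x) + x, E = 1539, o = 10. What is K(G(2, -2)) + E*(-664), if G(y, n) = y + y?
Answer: -1021878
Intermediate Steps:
G(y, n) = 2*y
K(x) = 10 + 2*x (K(x) = (10 + x) + x = 10 + 2*x)
K(G(2, -2)) + E*(-664) = (10 + 2*(2*2)) + 1539*(-664) = (10 + 2*4) - 1021896 = (10 + 8) - 1021896 = 18 - 1021896 = -1021878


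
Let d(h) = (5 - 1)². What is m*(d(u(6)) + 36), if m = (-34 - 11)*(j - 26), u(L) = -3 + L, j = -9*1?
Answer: 81900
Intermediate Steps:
j = -9
d(h) = 16 (d(h) = 4² = 16)
m = 1575 (m = (-34 - 11)*(-9 - 26) = -45*(-35) = 1575)
m*(d(u(6)) + 36) = 1575*(16 + 36) = 1575*52 = 81900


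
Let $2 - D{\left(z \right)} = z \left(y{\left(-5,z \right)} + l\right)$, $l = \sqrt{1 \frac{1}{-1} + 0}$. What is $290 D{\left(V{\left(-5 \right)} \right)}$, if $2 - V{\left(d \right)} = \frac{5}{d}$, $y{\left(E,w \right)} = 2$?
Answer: $-1160 - 870 i \approx -1160.0 - 870.0 i$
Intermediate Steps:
$V{\left(d \right)} = 2 - \frac{5}{d}$
$l = i$ ($l = \sqrt{1 \left(-1\right) + 0} = \sqrt{-1 + 0} = \sqrt{-1} = i \approx 1.0 i$)
$D{\left(z \right)} = 2 - z \left(2 + i\right)$
$290 D{\left(V{\left(-5 \right)} \right)} = 290 \left(2 - 2 \left(2 - \frac{5}{-5}\right) - i \left(2 - \frac{5}{-5}\right)\right) = 290 \left(2 - 2 \left(2 - -1\right) - i \left(2 - -1\right)\right) = 290 \left(2 - 2 \left(2 + 1\right) - i \left(2 + 1\right)\right) = 290 \left(2 - 6 - i 3\right) = 290 \left(2 - 6 - 3 i\right) = 290 \left(-4 - 3 i\right) = -1160 - 870 i$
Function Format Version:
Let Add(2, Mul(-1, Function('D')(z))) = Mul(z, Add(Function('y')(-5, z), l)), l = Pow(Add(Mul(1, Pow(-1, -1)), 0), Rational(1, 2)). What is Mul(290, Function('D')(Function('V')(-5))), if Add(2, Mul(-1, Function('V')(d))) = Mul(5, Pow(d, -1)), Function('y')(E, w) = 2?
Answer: Add(-1160, Mul(-870, I)) ≈ Add(-1160.0, Mul(-870.00, I))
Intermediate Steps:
Function('V')(d) = Add(2, Mul(-5, Pow(d, -1))) (Function('V')(d) = Add(2, Mul(-1, Mul(5, Pow(d, -1)))) = Add(2, Mul(-5, Pow(d, -1))))
l = I (l = Pow(Add(Mul(1, -1), 0), Rational(1, 2)) = Pow(Add(-1, 0), Rational(1, 2)) = Pow(-1, Rational(1, 2)) = I ≈ Mul(1.0000, I))
Function('D')(z) = Add(2, Mul(-1, z, Add(2, I))) (Function('D')(z) = Add(2, Mul(-1, Mul(z, Add(2, I)))) = Add(2, Mul(-1, z, Add(2, I))))
Mul(290, Function('D')(Function('V')(-5))) = Mul(290, Add(2, Mul(-2, Add(2, Mul(-5, Pow(-5, -1)))), Mul(-1, I, Add(2, Mul(-5, Pow(-5, -1)))))) = Mul(290, Add(2, Mul(-2, Add(2, Mul(-5, Rational(-1, 5)))), Mul(-1, I, Add(2, Mul(-5, Rational(-1, 5)))))) = Mul(290, Add(2, Mul(-2, Add(2, 1)), Mul(-1, I, Add(2, 1)))) = Mul(290, Add(2, Mul(-2, 3), Mul(-1, I, 3))) = Mul(290, Add(2, -6, Mul(-3, I))) = Mul(290, Add(-4, Mul(-3, I))) = Add(-1160, Mul(-870, I))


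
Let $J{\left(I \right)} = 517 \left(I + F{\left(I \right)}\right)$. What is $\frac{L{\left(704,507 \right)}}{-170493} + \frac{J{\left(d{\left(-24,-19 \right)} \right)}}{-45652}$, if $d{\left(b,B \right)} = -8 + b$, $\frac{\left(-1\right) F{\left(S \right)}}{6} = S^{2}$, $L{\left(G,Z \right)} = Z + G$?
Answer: $\frac{136081875121}{1945836609} \approx 69.935$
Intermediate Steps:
$L{\left(G,Z \right)} = G + Z$
$F{\left(S \right)} = - 6 S^{2}$
$J{\left(I \right)} = - 3102 I^{2} + 517 I$ ($J{\left(I \right)} = 517 \left(I - 6 I^{2}\right) = - 3102 I^{2} + 517 I$)
$\frac{L{\left(704,507 \right)}}{-170493} + \frac{J{\left(d{\left(-24,-19 \right)} \right)}}{-45652} = \frac{704 + 507}{-170493} + \frac{517 \left(-8 - 24\right) \left(1 - 6 \left(-8 - 24\right)\right)}{-45652} = 1211 \left(- \frac{1}{170493}\right) + 517 \left(-32\right) \left(1 - -192\right) \left(- \frac{1}{45652}\right) = - \frac{1211}{170493} + 517 \left(-32\right) \left(1 + 192\right) \left(- \frac{1}{45652}\right) = - \frac{1211}{170493} + 517 \left(-32\right) 193 \left(- \frac{1}{45652}\right) = - \frac{1211}{170493} - - \frac{798248}{11413} = - \frac{1211}{170493} + \frac{798248}{11413} = \frac{136081875121}{1945836609}$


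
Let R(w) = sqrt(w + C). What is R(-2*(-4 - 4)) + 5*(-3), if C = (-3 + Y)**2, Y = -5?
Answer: -15 + 4*sqrt(5) ≈ -6.0557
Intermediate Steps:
C = 64 (C = (-3 - 5)**2 = (-8)**2 = 64)
R(w) = sqrt(64 + w) (R(w) = sqrt(w + 64) = sqrt(64 + w))
R(-2*(-4 - 4)) + 5*(-3) = sqrt(64 - 2*(-4 - 4)) + 5*(-3) = sqrt(64 - 2*(-8)) - 15 = sqrt(64 + 16) - 15 = sqrt(80) - 15 = 4*sqrt(5) - 15 = -15 + 4*sqrt(5)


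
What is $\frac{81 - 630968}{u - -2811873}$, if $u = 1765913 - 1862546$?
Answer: $- \frac{37111}{159720} \approx -0.23235$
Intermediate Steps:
$u = -96633$
$\frac{81 - 630968}{u - -2811873} = \frac{81 - 630968}{-96633 - -2811873} = - \frac{630887}{-96633 + 2811873} = - \frac{630887}{2715240} = \left(-630887\right) \frac{1}{2715240} = - \frac{37111}{159720}$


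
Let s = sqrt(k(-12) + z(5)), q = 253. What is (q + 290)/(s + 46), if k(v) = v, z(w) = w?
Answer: 24978/2123 - 543*I*sqrt(7)/2123 ≈ 11.765 - 0.6767*I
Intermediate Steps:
s = I*sqrt(7) (s = sqrt(-12 + 5) = sqrt(-7) = I*sqrt(7) ≈ 2.6458*I)
(q + 290)/(s + 46) = (253 + 290)/(I*sqrt(7) + 46) = 543/(46 + I*sqrt(7))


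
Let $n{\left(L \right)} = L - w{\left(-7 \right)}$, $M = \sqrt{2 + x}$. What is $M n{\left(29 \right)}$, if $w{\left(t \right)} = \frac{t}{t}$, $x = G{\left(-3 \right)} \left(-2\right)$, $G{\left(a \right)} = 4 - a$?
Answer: $56 i \sqrt{3} \approx 96.995 i$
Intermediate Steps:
$x = -14$ ($x = \left(4 - -3\right) \left(-2\right) = \left(4 + 3\right) \left(-2\right) = 7 \left(-2\right) = -14$)
$w{\left(t \right)} = 1$
$M = 2 i \sqrt{3}$ ($M = \sqrt{2 - 14} = \sqrt{-12} = 2 i \sqrt{3} \approx 3.4641 i$)
$n{\left(L \right)} = -1 + L$ ($n{\left(L \right)} = L - 1 = -1 + L$)
$M n{\left(29 \right)} = 2 i \sqrt{3} \left(-1 + 29\right) = 2 i \sqrt{3} \cdot 28 = 56 i \sqrt{3}$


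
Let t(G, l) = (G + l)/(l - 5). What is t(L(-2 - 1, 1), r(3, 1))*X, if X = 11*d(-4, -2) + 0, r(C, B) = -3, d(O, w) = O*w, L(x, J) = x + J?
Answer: 55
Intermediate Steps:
L(x, J) = J + x
t(G, l) = (G + l)/(-5 + l)
X = 88 (X = 11*(-4*(-2)) + 0 = 11*8 + 0 = 88 + 0 = 88)
t(L(-2 - 1, 1), r(3, 1))*X = (((1 + (-2 - 1)) - 3)/(-5 - 3))*88 = (((1 - 3) - 3)/(-8))*88 = -(-2 - 3)/8*88 = -1/8*(-5)*88 = (5/8)*88 = 55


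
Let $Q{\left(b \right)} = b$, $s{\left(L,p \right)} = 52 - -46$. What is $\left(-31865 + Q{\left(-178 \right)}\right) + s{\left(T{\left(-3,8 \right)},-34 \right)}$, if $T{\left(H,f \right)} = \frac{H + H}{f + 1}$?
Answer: $-31945$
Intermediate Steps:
$T{\left(H,f \right)} = \frac{2 H}{1 + f}$
$s{\left(L,p \right)} = 98$ ($s{\left(L,p \right)} = 52 + 46 = 98$)
$\left(-31865 + Q{\left(-178 \right)}\right) + s{\left(T{\left(-3,8 \right)},-34 \right)} = \left(-31865 - 178\right) + 98 = -32043 + 98 = -31945$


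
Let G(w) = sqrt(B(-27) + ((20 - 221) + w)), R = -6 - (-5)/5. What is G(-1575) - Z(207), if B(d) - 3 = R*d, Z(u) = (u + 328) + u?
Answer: -742 + 3*I*sqrt(182) ≈ -742.0 + 40.472*I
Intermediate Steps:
Z(u) = 328 + 2*u (Z(u) = (328 + u) + u = 328 + 2*u)
R = -5 (R = -6 - (-5)/5 = -6 - 1*(-1) = -6 + 1 = -5)
B(d) = 3 - 5*d
G(w) = sqrt(-63 + w) (G(w) = sqrt((3 - 5*(-27)) + ((20 - 221) + w)) = sqrt((3 + 135) + (-201 + w)) = sqrt(138 + (-201 + w)) = sqrt(-63 + w))
G(-1575) - Z(207) = sqrt(-63 - 1575) - (328 + 2*207) = sqrt(-1638) - (328 + 414) = 3*I*sqrt(182) - 1*742 = 3*I*sqrt(182) - 742 = -742 + 3*I*sqrt(182)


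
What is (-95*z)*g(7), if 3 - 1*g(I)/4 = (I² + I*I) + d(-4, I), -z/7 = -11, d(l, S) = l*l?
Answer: 3247860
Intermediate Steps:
d(l, S) = l²
z = 77 (z = -7*(-11) = 77)
g(I) = -52 - 8*I² (g(I) = 12 - 4*((I² + I*I) + (-4)²) = 12 - 4*((I² + I²) + 16) = 12 - 4*(2*I² + 16) = 12 - 4*(16 + 2*I²) = 12 + (-64 - 8*I²) = -52 - 8*I²)
(-95*z)*g(7) = (-95*77)*(-52 - 8*7²) = -7315*(-52 - 8*49) = -7315*(-52 - 392) = -7315*(-444) = 3247860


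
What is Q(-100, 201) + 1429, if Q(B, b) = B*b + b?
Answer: -18470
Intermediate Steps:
Q(B, b) = b + B*b
Q(-100, 201) + 1429 = 201*(1 - 100) + 1429 = 201*(-99) + 1429 = -19899 + 1429 = -18470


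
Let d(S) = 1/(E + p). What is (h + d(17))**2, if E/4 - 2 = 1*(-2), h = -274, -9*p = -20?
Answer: 29931841/400 ≈ 74830.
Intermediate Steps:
p = 20/9 (p = -1/9*(-20) = 20/9 ≈ 2.2222)
E = 0 (E = 8 + 4*(1*(-2)) = 8 + 4*(-2) = 8 - 8 = 0)
d(S) = 9/20 (d(S) = 1/(0 + 20/9) = 1/(20/9) = 9/20)
(h + d(17))**2 = (-274 + 9/20)**2 = (-5471/20)**2 = 29931841/400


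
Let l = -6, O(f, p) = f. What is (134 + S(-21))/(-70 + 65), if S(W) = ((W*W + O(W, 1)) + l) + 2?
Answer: -110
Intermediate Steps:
S(W) = -4 + W + W**2 (S(W) = ((W*W + W) - 6) + 2 = ((W**2 + W) - 6) + 2 = ((W + W**2) - 6) + 2 = (-6 + W + W**2) + 2 = -4 + W + W**2)
(134 + S(-21))/(-70 + 65) = (134 + (-4 - 21 + (-21)**2))/(-70 + 65) = (134 + (-4 - 21 + 441))/(-5) = (134 + 416)*(-1/5) = 550*(-1/5) = -110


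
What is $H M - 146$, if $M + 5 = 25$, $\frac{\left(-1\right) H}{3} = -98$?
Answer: $5734$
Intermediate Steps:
$H = 294$ ($H = \left(-3\right) \left(-98\right) = 294$)
$M = 20$ ($M = -5 + 25 = 20$)
$H M - 146 = 294 \cdot 20 - 146 = 5880 - 146 = 5734$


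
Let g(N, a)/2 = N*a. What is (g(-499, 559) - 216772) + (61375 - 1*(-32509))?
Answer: -680770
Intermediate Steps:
g(N, a) = 2*N*a (g(N, a) = 2*(N*a) = 2*N*a)
(g(-499, 559) - 216772) + (61375 - 1*(-32509)) = (2*(-499)*559 - 216772) + (61375 - 1*(-32509)) = (-557882 - 216772) + (61375 + 32509) = -774654 + 93884 = -680770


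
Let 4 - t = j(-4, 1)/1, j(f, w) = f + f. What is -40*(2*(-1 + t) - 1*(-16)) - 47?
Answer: -1567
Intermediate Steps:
j(f, w) = 2*f
t = 12 (t = 4 - 2*(-4)/1 = 4 - (-8) = 4 - 1*(-8) = 4 + 8 = 12)
-40*(2*(-1 + t) - 1*(-16)) - 47 = -40*(2*(-1 + 12) - 1*(-16)) - 47 = -40*(2*11 + 16) - 47 = -40*(22 + 16) - 47 = -40*38 - 47 = -1520 - 47 = -1567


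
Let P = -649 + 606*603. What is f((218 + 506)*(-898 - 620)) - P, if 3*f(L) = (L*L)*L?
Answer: -442496417091085025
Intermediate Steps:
P = 364769 (P = -649 + 365418 = 364769)
f(L) = L**3/3 (f(L) = ((L*L)*L)/3 = (L**2*L)/3 = L**3/3)
f((218 + 506)*(-898 - 620)) - P = ((218 + 506)*(-898 - 620))**3/3 - 1*364769 = (724*(-1518))**3/3 - 364769 = (1/3)*(-1099032)**3 - 364769 = (1/3)*(-1327489251272160768) - 364769 = -442496417090720256 - 364769 = -442496417091085025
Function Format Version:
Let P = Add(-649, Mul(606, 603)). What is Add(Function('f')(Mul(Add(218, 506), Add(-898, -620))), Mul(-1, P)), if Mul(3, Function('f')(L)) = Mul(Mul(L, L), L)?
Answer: -442496417091085025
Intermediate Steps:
P = 364769 (P = Add(-649, 365418) = 364769)
Function('f')(L) = Mul(Rational(1, 3), Pow(L, 3)) (Function('f')(L) = Mul(Rational(1, 3), Mul(Mul(L, L), L)) = Mul(Rational(1, 3), Mul(Pow(L, 2), L)) = Mul(Rational(1, 3), Pow(L, 3)))
Add(Function('f')(Mul(Add(218, 506), Add(-898, -620))), Mul(-1, P)) = Add(Mul(Rational(1, 3), Pow(Mul(Add(218, 506), Add(-898, -620)), 3)), Mul(-1, 364769)) = Add(Mul(Rational(1, 3), Pow(Mul(724, -1518), 3)), -364769) = Add(Mul(Rational(1, 3), Pow(-1099032, 3)), -364769) = Add(Mul(Rational(1, 3), -1327489251272160768), -364769) = Add(-442496417090720256, -364769) = -442496417091085025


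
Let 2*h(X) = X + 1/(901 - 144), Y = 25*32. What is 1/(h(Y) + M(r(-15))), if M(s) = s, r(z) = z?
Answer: 1514/582891 ≈ 0.0025974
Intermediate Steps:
Y = 800
h(X) = 1/1514 + X/2 (h(X) = (X + 1/(901 - 144))/2 = (X + 1/757)/2 = (1/757 + X)/2 = 1/1514 + X/2)
1/(h(Y) + M(r(-15))) = 1/((1/1514 + (1/2)*800) - 15) = 1/((1/1514 + 400) - 15) = 1/(605601/1514 - 15) = 1/(582891/1514) = 1514/582891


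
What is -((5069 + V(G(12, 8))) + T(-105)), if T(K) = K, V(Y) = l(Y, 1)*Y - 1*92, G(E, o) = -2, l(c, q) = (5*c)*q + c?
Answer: -4896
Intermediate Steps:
l(c, q) = c + 5*c*q (l(c, q) = 5*c*q + c = c + 5*c*q)
V(Y) = -92 + 6*Y² (V(Y) = (Y*(1 + 5*1))*Y - 1*92 = (Y*(1 + 5))*Y - 92 = (Y*6)*Y - 92 = (6*Y)*Y - 92 = 6*Y² - 92 = -92 + 6*Y²)
-((5069 + V(G(12, 8))) + T(-105)) = -((5069 + (-92 + 6*(-2)²)) - 105) = -((5069 + (-92 + 6*4)) - 105) = -((5069 + (-92 + 24)) - 105) = -((5069 - 68) - 105) = -(5001 - 105) = -1*4896 = -4896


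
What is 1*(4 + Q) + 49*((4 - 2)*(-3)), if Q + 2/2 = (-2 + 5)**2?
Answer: -282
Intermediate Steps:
Q = 8 (Q = -1 + (-2 + 5)**2 = -1 + 3**2 = -1 + 9 = 8)
1*(4 + Q) + 49*((4 - 2)*(-3)) = 1*(4 + 8) + 49*((4 - 2)*(-3)) = 1*12 + 49*(2*(-3)) = 12 + 49*(-6) = 12 - 294 = -282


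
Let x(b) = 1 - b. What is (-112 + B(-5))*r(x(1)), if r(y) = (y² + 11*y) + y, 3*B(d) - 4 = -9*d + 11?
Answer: 0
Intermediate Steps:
B(d) = 5 - 3*d (B(d) = 4/3 + (-9*d + 11)/3 = 4/3 + (11 - 9*d)/3 = 4/3 + (11/3 - 3*d) = 5 - 3*d)
r(y) = y² + 12*y
(-112 + B(-5))*r(x(1)) = (-112 + (5 - 3*(-5)))*((1 - 1*1)*(12 + (1 - 1*1))) = (-112 + (5 + 15))*((1 - 1)*(12 + (1 - 1))) = (-112 + 20)*(0*(12 + 0)) = -0*12 = -92*0 = 0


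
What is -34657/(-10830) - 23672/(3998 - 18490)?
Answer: 189654251/39237090 ≈ 4.8335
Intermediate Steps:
-34657/(-10830) - 23672/(3998 - 18490) = -34657*(-1/10830) - 23672/(-14492) = 34657/10830 - 23672*(-1/14492) = 34657/10830 + 5918/3623 = 189654251/39237090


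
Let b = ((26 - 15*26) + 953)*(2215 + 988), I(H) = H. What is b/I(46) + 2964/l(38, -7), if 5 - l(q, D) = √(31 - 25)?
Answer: 1922447/46 + 156*√6 ≈ 42174.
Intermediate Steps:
l(q, D) = 5 - √6 (l(q, D) = 5 - √(31 - 25) = 5 - √6)
b = 1886567 (b = ((26 - 390) + 953)*3203 = (-364 + 953)*3203 = 589*3203 = 1886567)
b/I(46) + 2964/l(38, -7) = 1886567/46 + 2964/(5 - √6)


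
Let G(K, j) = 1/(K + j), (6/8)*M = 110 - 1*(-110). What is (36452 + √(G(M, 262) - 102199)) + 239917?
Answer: 276369 + I*√5788960054/238 ≈ 2.7637e+5 + 319.69*I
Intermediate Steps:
M = 880/3 (M = 4*(110 - 1*(-110))/3 = 4*(110 + 110)/3 = (4/3)*220 = 880/3 ≈ 293.33)
(36452 + √(G(M, 262) - 102199)) + 239917 = (36452 + √(1/(880/3 + 262) - 102199)) + 239917 = (36452 + √(1/(1666/3) - 102199)) + 239917 = (36452 + √(3/1666 - 102199)) + 239917 = (36452 + √(-170263531/1666)) + 239917 = (36452 + I*√5788960054/238) + 239917 = 276369 + I*√5788960054/238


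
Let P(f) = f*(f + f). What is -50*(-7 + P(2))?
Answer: -50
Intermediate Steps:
P(f) = 2*f² (P(f) = f*(2*f) = 2*f²)
-50*(-7 + P(2)) = -50*(-7 + 2*2²) = -50*(-7 + 2*4) = -50*(-7 + 8) = -50*1 = -50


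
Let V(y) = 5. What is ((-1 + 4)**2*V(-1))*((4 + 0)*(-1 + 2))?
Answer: 180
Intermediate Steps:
((-1 + 4)**2*V(-1))*((4 + 0)*(-1 + 2)) = ((-1 + 4)**2*5)*((4 + 0)*(-1 + 2)) = (3**2*5)*(4*1) = (9*5)*4 = 45*4 = 180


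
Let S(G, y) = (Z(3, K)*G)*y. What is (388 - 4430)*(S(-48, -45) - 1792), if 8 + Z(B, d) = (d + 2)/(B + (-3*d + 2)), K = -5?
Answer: 78398632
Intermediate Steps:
Z(B, d) = -8 + (2 + d)/(2 + B - 3*d) (Z(B, d) = -8 + (d + 2)/(B + (-3*d + 2)) = -8 + (2 + d)/(B + (2 - 3*d)) = -8 + (2 + d)/(2 + B - 3*d))
S(G, y) = -163*G*y/20 (S(G, y) = (((-14 - 8*3 + 25*(-5))/(2 + 3 - 3*(-5)))*G)*y = (((-14 - 24 - 125)/(2 + 3 + 15))*G)*y = ((-163/20)*G)*y = (((1/20)*(-163))*G)*y = (-163*G/20)*y = -163*G*y/20)
(388 - 4430)*(S(-48, -45) - 1792) = (388 - 4430)*(-163/20*(-48)*(-45) - 1792) = -4042*(-17604 - 1792) = -4042*(-19396) = 78398632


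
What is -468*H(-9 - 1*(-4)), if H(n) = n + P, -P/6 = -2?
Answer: -3276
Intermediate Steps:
P = 12 (P = -6*(-2) = 12)
H(n) = 12 + n (H(n) = n + 12 = 12 + n)
-468*H(-9 - 1*(-4)) = -468*(12 + (-9 - 1*(-4))) = -468*(12 + (-9 + 4)) = -468*(12 - 5) = -468*7 = -3276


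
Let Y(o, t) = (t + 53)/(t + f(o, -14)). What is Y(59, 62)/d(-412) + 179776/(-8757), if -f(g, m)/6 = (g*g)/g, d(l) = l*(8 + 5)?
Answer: -281160027697/13695527664 ≈ -20.529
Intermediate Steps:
d(l) = 13*l (d(l) = l*13 = 13*l)
f(g, m) = -6*g (f(g, m) = -6*g*g/g = -6*g²/g = -6*g)
Y(o, t) = (53 + t)/(t - 6*o) (Y(o, t) = (t + 53)/(t - 6*o) = (53 + t)/(t - 6*o))
Y(59, 62)/d(-412) + 179776/(-8757) = ((53 + 62)/(62 - 6*59))/((13*(-412))) + 179776/(-8757) = (115/(62 - 354))/(-5356) + 179776*(-1/8757) = (115/(-292))*(-1/5356) - 179776/8757 = -1/292*115*(-1/5356) - 179776/8757 = -115/292*(-1/5356) - 179776/8757 = 115/1563952 - 179776/8757 = -281160027697/13695527664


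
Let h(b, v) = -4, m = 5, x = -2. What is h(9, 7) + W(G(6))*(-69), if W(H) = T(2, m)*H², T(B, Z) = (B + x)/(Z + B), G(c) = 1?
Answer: -4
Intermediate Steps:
T(B, Z) = (-2 + B)/(B + Z) (T(B, Z) = (B - 2)/(Z + B) = (-2 + B)/(B + Z))
W(H) = 0 (W(H) = ((-2 + 2)/(2 + 5))*H² = (0/7)*H² = ((⅐)*0)*H² = 0*H² = 0)
h(9, 7) + W(G(6))*(-69) = -4 + 0*(-69) = -4 + 0 = -4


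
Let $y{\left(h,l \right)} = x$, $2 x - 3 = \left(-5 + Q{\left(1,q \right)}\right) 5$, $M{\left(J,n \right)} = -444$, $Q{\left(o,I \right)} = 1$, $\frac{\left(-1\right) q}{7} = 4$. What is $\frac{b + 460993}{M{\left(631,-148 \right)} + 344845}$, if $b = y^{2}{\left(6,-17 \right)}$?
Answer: $\frac{1844261}{1377604} \approx 1.3387$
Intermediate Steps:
$q = -28$ ($q = \left(-7\right) 4 = -28$)
$x = - \frac{17}{2}$ ($x = \frac{3}{2} + \frac{\left(-5 + 1\right) 5}{2} = \frac{3}{2} + \frac{\left(-4\right) 5}{2} = \frac{3}{2} + \frac{1}{2} \left(-20\right) = \frac{3}{2} - 10 = - \frac{17}{2} \approx -8.5$)
$y{\left(h,l \right)} = - \frac{17}{2}$
$b = \frac{289}{4}$ ($b = \left(- \frac{17}{2}\right)^{2} = \frac{289}{4} \approx 72.25$)
$\frac{b + 460993}{M{\left(631,-148 \right)} + 344845} = \frac{\frac{289}{4} + 460993}{-444 + 344845} = \frac{1844261}{4 \cdot 344401} = \frac{1844261}{4} \cdot \frac{1}{344401} = \frac{1844261}{1377604}$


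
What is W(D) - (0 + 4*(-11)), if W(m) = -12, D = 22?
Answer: 32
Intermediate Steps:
W(D) - (0 + 4*(-11)) = -12 - (0 + 4*(-11)) = -12 - (0 - 44) = -12 - 1*(-44) = -12 + 44 = 32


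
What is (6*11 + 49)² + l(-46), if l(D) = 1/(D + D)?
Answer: 1216699/92 ≈ 13225.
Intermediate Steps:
l(D) = 1/(2*D)
(6*11 + 49)² + l(-46) = (6*11 + 49)² + (½)/(-46) = (66 + 49)² + (½)*(-1/46) = 115² - 1/92 = 13225 - 1/92 = 1216699/92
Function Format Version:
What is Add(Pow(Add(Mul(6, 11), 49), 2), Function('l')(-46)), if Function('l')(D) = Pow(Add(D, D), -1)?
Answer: Rational(1216699, 92) ≈ 13225.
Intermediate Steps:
Function('l')(D) = Mul(Rational(1, 2), Pow(D, -1)) (Function('l')(D) = Pow(Mul(2, D), -1) = Mul(Rational(1, 2), Pow(D, -1)))
Add(Pow(Add(Mul(6, 11), 49), 2), Function('l')(-46)) = Add(Pow(Add(Mul(6, 11), 49), 2), Mul(Rational(1, 2), Pow(-46, -1))) = Add(Pow(Add(66, 49), 2), Mul(Rational(1, 2), Rational(-1, 46))) = Add(Pow(115, 2), Rational(-1, 92)) = Add(13225, Rational(-1, 92)) = Rational(1216699, 92)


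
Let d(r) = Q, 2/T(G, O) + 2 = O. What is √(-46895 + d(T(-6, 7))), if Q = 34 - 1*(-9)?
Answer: 2*I*√11713 ≈ 216.45*I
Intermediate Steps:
T(G, O) = 2/(-2 + O)
Q = 43 (Q = 34 + 9 = 43)
d(r) = 43
√(-46895 + d(T(-6, 7))) = √(-46895 + 43) = √(-46852) = 2*I*√11713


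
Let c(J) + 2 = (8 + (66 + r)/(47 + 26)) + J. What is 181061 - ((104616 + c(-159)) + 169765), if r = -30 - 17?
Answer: -6801210/73 ≈ -93167.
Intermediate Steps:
r = -47
c(J) = 457/73 + J (c(J) = -2 + ((8 + (66 - 47)/(47 + 26)) + J) = -2 + ((8 + 19/73) + J) = -2 + (603/73 + J) = 457/73 + J)
181061 - ((104616 + c(-159)) + 169765) = 181061 - ((104616 + (457/73 - 159)) + 169765) = 181061 - ((104616 - 11150/73) + 169765) = 181061 - (7625818/73 + 169765) = 181061 - 1*20018663/73 = 181061 - 20018663/73 = -6801210/73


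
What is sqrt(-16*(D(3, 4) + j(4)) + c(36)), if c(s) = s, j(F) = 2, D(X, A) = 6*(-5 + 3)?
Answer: 14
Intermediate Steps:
D(X, A) = -12 (D(X, A) = 6*(-2) = -12)
sqrt(-16*(D(3, 4) + j(4)) + c(36)) = sqrt(-16*(-12 + 2) + 36) = sqrt(-16*(-10) + 36) = sqrt(160 + 36) = sqrt(196) = 14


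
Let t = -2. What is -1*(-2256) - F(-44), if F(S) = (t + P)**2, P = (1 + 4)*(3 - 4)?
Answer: 2207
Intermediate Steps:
P = -5 (P = 5*(-1) = -5)
F(S) = 49 (F(S) = (-2 - 5)**2 = (-7)**2 = 49)
-1*(-2256) - F(-44) = -1*(-2256) - 1*49 = 2256 - 49 = 2207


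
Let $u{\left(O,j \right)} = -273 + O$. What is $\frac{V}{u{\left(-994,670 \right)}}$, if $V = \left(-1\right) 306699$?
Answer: $\frac{306699}{1267} \approx 242.07$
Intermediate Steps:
$V = -306699$
$\frac{V}{u{\left(-994,670 \right)}} = - \frac{306699}{-273 - 994} = - \frac{306699}{-1267} = \left(-306699\right) \left(- \frac{1}{1267}\right) = \frac{306699}{1267}$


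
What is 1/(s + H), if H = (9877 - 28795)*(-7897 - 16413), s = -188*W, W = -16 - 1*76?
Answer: 1/459913876 ≈ 2.1743e-9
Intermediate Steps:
W = -92 (W = -16 - 76 = -92)
s = 17296 (s = -188*(-92) = 17296)
H = 459896580 (H = -18918*(-24310) = 459896580)
1/(s + H) = 1/(17296 + 459896580) = 1/459913876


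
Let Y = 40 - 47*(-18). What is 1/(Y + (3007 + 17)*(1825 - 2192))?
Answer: -1/1108922 ≈ -9.0178e-7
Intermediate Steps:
Y = 886 (Y = 40 + 846 = 886)
1/(Y + (3007 + 17)*(1825 - 2192)) = 1/(886 + (3007 + 17)*(1825 - 2192)) = 1/(886 + 3024*(-367)) = 1/(886 - 1109808) = 1/(-1108922) = -1/1108922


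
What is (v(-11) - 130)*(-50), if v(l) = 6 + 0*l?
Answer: 6200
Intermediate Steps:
v(l) = 6 (v(l) = 6 + 0 = 6)
(v(-11) - 130)*(-50) = (6 - 130)*(-50) = -124*(-50) = 6200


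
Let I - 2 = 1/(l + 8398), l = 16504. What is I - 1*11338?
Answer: -282289071/24902 ≈ -11336.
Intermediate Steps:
I = 49805/24902 (I = 2 + 1/(16504 + 8398) = 2 + 1/24902 = 49805/24902 ≈ 2.0000)
I - 1*11338 = 49805/24902 - 1*11338 = 49805/24902 - 11338 = -282289071/24902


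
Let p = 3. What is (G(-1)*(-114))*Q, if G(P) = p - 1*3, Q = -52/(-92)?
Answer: 0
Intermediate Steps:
Q = 13/23 (Q = -52*(-1/92) = 13/23 ≈ 0.56522)
G(P) = 0 (G(P) = 3 - 1*3 = 3 - 3 = 0)
(G(-1)*(-114))*Q = (0*(-114))*(13/23) = 0*(13/23) = 0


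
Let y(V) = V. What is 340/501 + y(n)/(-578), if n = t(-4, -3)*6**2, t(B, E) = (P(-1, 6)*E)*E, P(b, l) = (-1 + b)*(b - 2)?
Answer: -388712/144789 ≈ -2.6847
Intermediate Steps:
P(b, l) = (-1 + b)*(-2 + b)
t(B, E) = 6*E**2 (t(B, E) = ((2 + (-1)**2 - 3*(-1))*E)*E = ((2 + 1 + 3)*E)*E = (6*E)*E = 6*E**2)
n = 1944 (n = (6*(-3)**2)*6**2 = (6*9)*36 = 54*36 = 1944)
340/501 + y(n)/(-578) = 340/501 + 1944/(-578) = 340*(1/501) + 1944*(-1/578) = 340/501 - 972/289 = -388712/144789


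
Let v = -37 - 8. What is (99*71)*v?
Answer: -316305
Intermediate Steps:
v = -45
(99*71)*v = (99*71)*(-45) = 7029*(-45) = -316305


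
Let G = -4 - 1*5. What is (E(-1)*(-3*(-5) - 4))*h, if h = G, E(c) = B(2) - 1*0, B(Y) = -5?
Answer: 495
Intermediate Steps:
G = -9 (G = -4 - 5 = -9)
E(c) = -5 (E(c) = -5 - 1*0 = -5 + 0 = -5)
h = -9
(E(-1)*(-3*(-5) - 4))*h = -5*(-3*(-5) - 4)*(-9) = -5*(15 - 4)*(-9) = -5*11*(-9) = -55*(-9) = 495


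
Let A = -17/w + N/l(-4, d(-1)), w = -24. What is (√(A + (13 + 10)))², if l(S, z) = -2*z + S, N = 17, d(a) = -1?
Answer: 365/24 ≈ 15.208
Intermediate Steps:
l(S, z) = S - 2*z
A = -187/24 (A = -17/(-24) + 17/(-4 - 2*(-1)) = -17*(-1/24) + 17/(-4 + 2) = 17/24 + 17/(-2) = 17/24 + 17*(-½) = 17/24 - 17/2 = -187/24 ≈ -7.7917)
(√(A + (13 + 10)))² = (√(-187/24 + (13 + 10)))² = (√(-187/24 + 23))² = (√(365/24))² = (√2190/12)² = 365/24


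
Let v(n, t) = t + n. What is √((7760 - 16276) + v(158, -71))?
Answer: I*√8429 ≈ 91.81*I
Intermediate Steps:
v(n, t) = n + t
√((7760 - 16276) + v(158, -71)) = √((7760 - 16276) + (158 - 71)) = √(-8516 + 87) = √(-8429) = I*√8429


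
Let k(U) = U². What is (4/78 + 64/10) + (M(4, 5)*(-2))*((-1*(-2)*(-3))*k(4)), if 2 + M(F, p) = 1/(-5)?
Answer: -16222/39 ≈ -415.95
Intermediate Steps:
M(F, p) = -11/5 (M(F, p) = -2 + 1/(-5) = -2 + 1*(-⅕) = -2 - ⅕ = -11/5)
(4/78 + 64/10) + (M(4, 5)*(-2))*((-1*(-2)*(-3))*k(4)) = (4/78 + 64/10) + (-11/5*(-2))*((-1*(-2)*(-3))*4²) = (4*(1/78) + 64*(⅒)) + 22*((2*(-3))*16)/5 = (2/39 + 32/5) + 22*(-6*16)/5 = 1258/195 + (22/5)*(-96) = 1258/195 - 2112/5 = -16222/39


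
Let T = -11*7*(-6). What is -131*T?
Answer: -60522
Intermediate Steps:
T = 462 (T = -77*(-6) = 462)
-131*T = -131*462 = -60522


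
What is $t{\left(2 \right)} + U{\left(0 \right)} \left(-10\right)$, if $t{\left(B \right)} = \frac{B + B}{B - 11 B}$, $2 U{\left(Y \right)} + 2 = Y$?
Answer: $\frac{49}{5} \approx 9.8$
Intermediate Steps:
$U{\left(Y \right)} = -1 + \frac{Y}{2}$
$t{\left(B \right)} = - \frac{1}{5}$ ($t{\left(B \right)} = \frac{2 B}{\left(-10\right) B} = 2 B \left(- \frac{1}{10 B}\right) = - \frac{1}{5}$)
$t{\left(2 \right)} + U{\left(0 \right)} \left(-10\right) = - \frac{1}{5} + \left(-1 + \frac{1}{2} \cdot 0\right) \left(-10\right) = - \frac{1}{5} + \left(-1 + 0\right) \left(-10\right) = - \frac{1}{5} - -10 = - \frac{1}{5} + 10 = \frac{49}{5}$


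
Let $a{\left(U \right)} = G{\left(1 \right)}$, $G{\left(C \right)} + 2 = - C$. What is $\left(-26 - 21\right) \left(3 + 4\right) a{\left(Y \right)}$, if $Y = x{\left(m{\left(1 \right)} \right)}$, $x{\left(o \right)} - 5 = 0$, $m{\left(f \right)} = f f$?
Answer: $987$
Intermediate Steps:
$G{\left(C \right)} = -2 - C$
$m{\left(f \right)} = f^{2}$
$x{\left(o \right)} = 5$ ($x{\left(o \right)} = 5 + 0 = 5$)
$Y = 5$
$a{\left(U \right)} = -3$ ($a{\left(U \right)} = -2 - 1 = -3$)
$\left(-26 - 21\right) \left(3 + 4\right) a{\left(Y \right)} = \left(-26 - 21\right) \left(3 + 4\right) \left(-3\right) = \left(-47\right) 7 \left(-3\right) = \left(-329\right) \left(-3\right) = 987$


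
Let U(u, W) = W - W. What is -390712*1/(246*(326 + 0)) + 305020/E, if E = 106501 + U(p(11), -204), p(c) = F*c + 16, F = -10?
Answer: -4287458698/2135238549 ≈ -2.0080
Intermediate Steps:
p(c) = 16 - 10*c (p(c) = -10*c + 16 = 16 - 10*c)
U(u, W) = 0
E = 106501 (E = 106501 + 0 = 106501)
-390712*1/(246*(326 + 0)) + 305020/E = -390712*1/(246*(326 + 0)) + 305020/106501 = -390712/(246*326) + 305020*(1/106501) = -390712/80196 + 305020/106501 = -390712*1/80196 + 305020/106501 = -97678/20049 + 305020/106501 = -4287458698/2135238549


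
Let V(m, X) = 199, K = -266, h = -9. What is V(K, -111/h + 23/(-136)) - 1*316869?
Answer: -316670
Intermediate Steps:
V(K, -111/h + 23/(-136)) - 1*316869 = 199 - 1*316869 = 199 - 316869 = -316670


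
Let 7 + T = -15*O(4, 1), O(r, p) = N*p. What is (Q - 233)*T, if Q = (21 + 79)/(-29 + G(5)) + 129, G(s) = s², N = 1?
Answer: 2838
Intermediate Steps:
O(r, p) = p (O(r, p) = 1*p = p)
Q = 104 (Q = (21 + 79)/(-29 + 5²) + 129 = 100/(-29 + 25) + 129 = 100/(-4) + 129 = 100*(-¼) + 129 = -25 + 129 = 104)
T = -22 (T = -7 - 15*1 = -7 - 15 = -22)
(Q - 233)*T = (104 - 233)*(-22) = -129*(-22) = 2838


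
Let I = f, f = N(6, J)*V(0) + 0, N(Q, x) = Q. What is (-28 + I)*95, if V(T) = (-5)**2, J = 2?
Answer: 11590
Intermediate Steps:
V(T) = 25
f = 150 (f = 6*25 + 0 = 150 + 0 = 150)
I = 150
(-28 + I)*95 = (-28 + 150)*95 = 122*95 = 11590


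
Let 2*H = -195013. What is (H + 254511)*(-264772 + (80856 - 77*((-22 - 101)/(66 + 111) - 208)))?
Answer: -3109613228487/118 ≈ -2.6353e+10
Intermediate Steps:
H = -195013/2 (H = (½)*(-195013) = -195013/2 ≈ -97507.)
(H + 254511)*(-264772 + (80856 - 77*((-22 - 101)/(66 + 111) - 208))) = (-195013/2 + 254511)*(-264772 + (80856 - 77*((-22 - 101)/(66 + 111) - 208))) = 314009*(-264772 + (80856 - 77*(-123/177 - 208)))/2 = 314009*(-264772 + (80856 - 77*(-123*1/177 - 208)))/2 = 314009*(-264772 + (80856 - 77*(-41/59 - 208)))/2 = 314009*(-264772 + (80856 - 77*(-12313/59)))/2 = 314009*(-264772 + (80856 + 948101/59))/2 = 314009*(-264772 + 5718605/59)/2 = (314009/2)*(-9902943/59) = -3109613228487/118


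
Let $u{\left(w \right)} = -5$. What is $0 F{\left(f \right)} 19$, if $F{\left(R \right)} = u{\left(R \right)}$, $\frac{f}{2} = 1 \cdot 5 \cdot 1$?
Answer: $0$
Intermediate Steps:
$f = 10$ ($f = 2 \cdot 1 \cdot 5 \cdot 1 = 2 \cdot 5 \cdot 1 = 2 \cdot 5 = 10$)
$F{\left(R \right)} = -5$
$0 F{\left(f \right)} 19 = 0 \left(-5\right) 19 = 0 \cdot 19 = 0$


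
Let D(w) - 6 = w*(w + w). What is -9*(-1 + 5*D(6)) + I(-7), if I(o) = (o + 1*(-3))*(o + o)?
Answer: -3361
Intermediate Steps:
D(w) = 6 + 2*w² (D(w) = 6 + w*(w + w) = 6 + w*(2*w) = 6 + 2*w²)
I(o) = 2*o*(-3 + o) (I(o) = (o - 3)*(2*o) = (-3 + o)*(2*o) = 2*o*(-3 + o))
-9*(-1 + 5*D(6)) + I(-7) = -9*(-1 + 5*(6 + 2*6²)) + 2*(-7)*(-3 - 7) = -9*(-1 + 5*(6 + 2*36)) + 2*(-7)*(-10) = -9*(-1 + 5*(6 + 72)) + 140 = -9*(-1 + 5*78) + 140 = -9*(-1 + 390) + 140 = -9*389 + 140 = -3501 + 140 = -3361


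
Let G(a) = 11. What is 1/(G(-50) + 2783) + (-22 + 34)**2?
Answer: 402337/2794 ≈ 144.00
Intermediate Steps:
1/(G(-50) + 2783) + (-22 + 34)**2 = 1/(11 + 2783) + (-22 + 34)**2 = 1/2794 + 12**2 = 1/2794 + 144 = 402337/2794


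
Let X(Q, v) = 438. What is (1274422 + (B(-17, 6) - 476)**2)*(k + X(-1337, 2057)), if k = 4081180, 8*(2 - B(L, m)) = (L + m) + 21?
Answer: 48988707803377/8 ≈ 6.1236e+12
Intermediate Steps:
B(L, m) = -5/8 - L/8 - m/8 (B(L, m) = 2 - ((L + m) + 21)/8 = 2 - (21 + L + m)/8 = 2 + (-21/8 - L/8 - m/8) = -5/8 - L/8 - m/8)
(1274422 + (B(-17, 6) - 476)**2)*(k + X(-1337, 2057)) = (1274422 + ((-5/8 - 1/8*(-17) - 1/8*6) - 476)**2)*(4081180 + 438) = (1274422 + ((-5/8 + 17/8 - 3/4) - 476)**2)*4081618 = (1274422 + (3/4 - 476)**2)*4081618 = (1274422 + (-1901/4)**2)*4081618 = (1274422 + 3613801/16)*4081618 = (24004553/16)*4081618 = 48988707803377/8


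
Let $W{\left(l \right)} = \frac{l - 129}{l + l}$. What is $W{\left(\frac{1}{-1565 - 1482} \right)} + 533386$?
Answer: $729918$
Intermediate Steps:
$W{\left(l \right)} = \frac{-129 + l}{2 l}$
$W{\left(\frac{1}{-1565 - 1482} \right)} + 533386 = \frac{-129 + \frac{1}{-1565 - 1482}}{2 \frac{1}{-1565 - 1482}} + 533386 = \frac{-129 + \frac{1}{-3047}}{2 \frac{1}{-3047}} + 533386 = \frac{-129 - \frac{1}{3047}}{2 \left(- \frac{1}{3047}\right)} + 533386 = \frac{1}{2} \left(-3047\right) \left(- \frac{393064}{3047}\right) + 533386 = 196532 + 533386 = 729918$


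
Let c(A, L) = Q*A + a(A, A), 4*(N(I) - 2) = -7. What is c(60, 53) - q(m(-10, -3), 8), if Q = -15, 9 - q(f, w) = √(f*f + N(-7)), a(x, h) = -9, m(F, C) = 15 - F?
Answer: -918 + √2501/2 ≈ -893.00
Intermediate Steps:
N(I) = ¼ (N(I) = 2 + (¼)*(-7) = 2 - 7/4 = ¼)
q(f, w) = 9 - √(¼ + f²) (q(f, w) = 9 - √(f*f + ¼) = 9 - √(f² + ¼) = 9 - √(¼ + f²))
c(A, L) = -9 - 15*A (c(A, L) = -15*A - 9 = -9 - 15*A)
c(60, 53) - q(m(-10, -3), 8) = (-9 - 15*60) - (9 - √(1 + 4*(15 - 1*(-10))²)/2) = (-9 - 900) - (9 - √(1 + 4*(15 + 10)²)/2) = -909 - (9 - √(1 + 4*25²)/2) = -909 - (9 - √(1 + 4*625)/2) = -909 - (9 - √(1 + 2500)/2) = -909 - (9 - √2501/2) = -909 + (-9 + √2501/2) = -918 + √2501/2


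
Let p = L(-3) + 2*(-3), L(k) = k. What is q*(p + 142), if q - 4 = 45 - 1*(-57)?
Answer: 14098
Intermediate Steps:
q = 106 (q = 4 + (45 - 1*(-57)) = 4 + (45 + 57) = 4 + 102 = 106)
p = -9 (p = -3 + 2*(-3) = -3 - 6 = -9)
q*(p + 142) = 106*(-9 + 142) = 106*133 = 14098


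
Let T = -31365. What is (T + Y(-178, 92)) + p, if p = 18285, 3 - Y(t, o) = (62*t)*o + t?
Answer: 1002413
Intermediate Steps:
Y(t, o) = 3 - t - 62*o*t (Y(t, o) = 3 - ((62*t)*o + t) = 3 - (62*o*t + t) = 3 - (t + 62*o*t) = 3 + (-t - 62*o*t) = 3 - t - 62*o*t)
(T + Y(-178, 92)) + p = (-31365 + (3 - 1*(-178) - 62*92*(-178))) + 18285 = (-31365 + (3 + 178 + 1015312)) + 18285 = (-31365 + 1015493) + 18285 = 984128 + 18285 = 1002413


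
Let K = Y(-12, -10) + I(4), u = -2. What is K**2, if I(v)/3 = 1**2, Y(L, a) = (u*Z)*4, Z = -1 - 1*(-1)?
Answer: 9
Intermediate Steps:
Z = 0 (Z = -1 + 1 = 0)
Y(L, a) = 0 (Y(L, a) = -2*0*4 = 0*4 = 0)
I(v) = 3 (I(v) = 3*1**2 = 3*1 = 3)
K = 3 (K = 0 + 3 = 3)
K**2 = 3**2 = 9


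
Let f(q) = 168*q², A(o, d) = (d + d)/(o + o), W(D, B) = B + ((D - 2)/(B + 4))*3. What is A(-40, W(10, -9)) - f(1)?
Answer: -33531/200 ≈ -167.66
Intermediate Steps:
W(D, B) = B + 3*(-2 + D)/(4 + B) (W(D, B) = B + ((-2 + D)/(4 + B))*3 = B + 3*(-2 + D)/(4 + B))
A(o, d) = d/o (A(o, d) = (2*d)/((2*o)) = (2*d)*(1/(2*o)) = d/o)
A(-40, W(10, -9)) - f(1) = ((-6 + (-9)² + 3*10 + 4*(-9))/(4 - 9))/(-40) - 168*1² = ((-6 + 81 + 30 - 36)/(-5))*(-1/40) - 168 = -⅕*69*(-1/40) - 1*168 = -69/5*(-1/40) - 168 = 69/200 - 168 = -33531/200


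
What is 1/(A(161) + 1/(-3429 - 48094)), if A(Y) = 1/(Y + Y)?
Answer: 16590406/51201 ≈ 324.02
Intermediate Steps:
A(Y) = 1/(2*Y)
1/(A(161) + 1/(-3429 - 48094)) = 1/((½)/161 + 1/(-3429 - 48094)) = 1/((½)*(1/161) + 1/(-51523)) = 1/(1/322 - 1/51523) = 1/(51201/16590406) = 16590406/51201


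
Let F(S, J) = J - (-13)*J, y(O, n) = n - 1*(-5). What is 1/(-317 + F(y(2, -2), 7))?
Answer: -1/219 ≈ -0.0045662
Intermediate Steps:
y(O, n) = 5 + n (y(O, n) = n + 5 = 5 + n)
F(S, J) = 14*J (F(S, J) = J + 13*J = 14*J)
1/(-317 + F(y(2, -2), 7)) = 1/(-317 + 14*7) = 1/(-317 + 98) = 1/(-219) = -1/219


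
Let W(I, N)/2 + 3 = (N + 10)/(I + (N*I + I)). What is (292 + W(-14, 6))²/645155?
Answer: 800000/6322519 ≈ 0.12653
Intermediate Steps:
W(I, N) = -6 + 2*(10 + N)/(2*I + I*N) (W(I, N) = -6 + 2*((N + 10)/(I + (N*I + I))) = -6 + 2*((10 + N)/(I + (I*N + I))) = -6 + 2*((10 + N)/(I + (I + I*N))) = -6 + 2*((10 + N)/(2*I + I*N)) = -6 + 2*(10 + N)/(2*I + I*N))
(292 + W(-14, 6))²/645155 = (292 + 2*(10 + 6 - 6*(-14) - 3*(-14)*6)/(-14*(2 + 6)))²/645155 = (292 + 2*(-1/14)*(10 + 6 + 84 + 252)/8)²*(1/645155) = (292 + 2*(-1/14)*(⅛)*352)²*(1/645155) = (292 - 44/7)²*(1/645155) = (2000/7)²*(1/645155) = (4000000/49)*(1/645155) = 800000/6322519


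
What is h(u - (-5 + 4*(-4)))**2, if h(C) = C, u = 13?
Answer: 1156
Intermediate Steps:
h(u - (-5 + 4*(-4)))**2 = (13 - (-5 + 4*(-4)))**2 = (13 - (-5 - 16))**2 = (13 - 1*(-21))**2 = (13 + 21)**2 = 34**2 = 1156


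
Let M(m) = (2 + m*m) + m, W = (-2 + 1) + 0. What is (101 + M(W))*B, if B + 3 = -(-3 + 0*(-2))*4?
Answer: 927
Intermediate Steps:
W = -1 (W = -1 + 0 = -1)
M(m) = 2 + m + m² (M(m) = (2 + m²) + m = 2 + m + m²)
B = 9 (B = -3 - (-3 + 0*(-2))*4 = -3 - (-3 + 0)*4 = -3 - 1*(-3)*4 = -3 + 3*4 = -3 + 12 = 9)
(101 + M(W))*B = (101 + (2 - 1 + (-1)²))*9 = (101 + (2 - 1 + 1))*9 = (101 + 2)*9 = 103*9 = 927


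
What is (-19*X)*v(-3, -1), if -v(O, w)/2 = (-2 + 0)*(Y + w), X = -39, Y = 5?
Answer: 11856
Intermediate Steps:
v(O, w) = 20 + 4*w (v(O, w) = -2*(-2 + 0)*(5 + w) = -(-4)*(5 + w) = -2*(-10 - 2*w) = 20 + 4*w)
(-19*X)*v(-3, -1) = (-19*(-39))*(20 + 4*(-1)) = 741*(20 - 4) = 741*16 = 11856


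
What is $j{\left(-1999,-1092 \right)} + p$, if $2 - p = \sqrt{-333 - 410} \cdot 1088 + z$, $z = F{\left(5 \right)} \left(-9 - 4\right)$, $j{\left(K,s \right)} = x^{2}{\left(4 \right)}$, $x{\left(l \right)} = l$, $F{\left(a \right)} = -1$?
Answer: $5 - 1088 i \sqrt{743} \approx 5.0 - 29657.0 i$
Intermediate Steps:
$j{\left(K,s \right)} = 16$ ($j{\left(K,s \right)} = 4^{2} = 16$)
$z = 13$ ($z = - (-9 - 4) = \left(-1\right) \left(-13\right) = 13$)
$p = -11 - 1088 i \sqrt{743}$ ($p = 2 - \left(\sqrt{-333 - 410} \cdot 1088 + 13\right) = 2 - \left(\sqrt{-743} \cdot 1088 + 13\right) = 2 - \left(i \sqrt{743} \cdot 1088 + 13\right) = 2 - \left(1088 i \sqrt{743} + 13\right) = 2 - \left(13 + 1088 i \sqrt{743}\right) = -11 - 1088 i \sqrt{743} \approx -11.0 - 29657.0 i$)
$j{\left(-1999,-1092 \right)} + p = 16 - \left(11 + 1088 i \sqrt{743}\right) = 5 - 1088 i \sqrt{743}$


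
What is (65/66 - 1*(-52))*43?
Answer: 150371/66 ≈ 2278.3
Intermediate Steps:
(65/66 - 1*(-52))*43 = (65*(1/66) + 52)*43 = (65/66 + 52)*43 = (3497/66)*43 = 150371/66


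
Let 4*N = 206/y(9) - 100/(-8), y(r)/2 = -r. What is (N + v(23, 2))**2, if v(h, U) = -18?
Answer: 1630729/5184 ≈ 314.57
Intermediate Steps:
y(r) = -2*r (y(r) = 2*(-r) = -2*r)
N = 19/72 (N = (206/((-2*9)) - 100/(-8))/4 = (206/(-18) - 100*(-1/8))/4 = (206*(-1/18) + 25/2)/4 = (-103/9 + 25/2)/4 = (1/4)*(19/18) = 19/72 ≈ 0.26389)
(N + v(23, 2))**2 = (19/72 - 18)**2 = (-1277/72)**2 = 1630729/5184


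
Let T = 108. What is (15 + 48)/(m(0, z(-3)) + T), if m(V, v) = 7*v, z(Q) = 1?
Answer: 63/115 ≈ 0.54783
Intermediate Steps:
(15 + 48)/(m(0, z(-3)) + T) = (15 + 48)/(7*1 + 108) = 63/(7 + 108) = 63/115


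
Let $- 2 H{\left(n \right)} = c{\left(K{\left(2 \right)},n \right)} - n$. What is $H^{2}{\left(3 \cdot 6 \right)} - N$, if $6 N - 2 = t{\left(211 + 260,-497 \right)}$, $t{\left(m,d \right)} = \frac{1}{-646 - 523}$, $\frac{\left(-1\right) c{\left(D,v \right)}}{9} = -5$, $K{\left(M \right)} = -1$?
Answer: $\frac{850643}{4676} \approx 181.92$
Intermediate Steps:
$c{\left(D,v \right)} = 45$ ($c{\left(D,v \right)} = \left(-9\right) \left(-5\right) = 45$)
$t{\left(m,d \right)} = - \frac{1}{1169}$ ($t{\left(m,d \right)} = \frac{1}{-1169} = - \frac{1}{1169}$)
$H{\left(n \right)} = - \frac{45}{2} + \frac{n}{2}$ ($H{\left(n \right)} = - \frac{45 - n}{2} = - \frac{45}{2} + \frac{n}{2}$)
$N = \frac{779}{2338}$ ($N = \frac{1}{3} + \frac{1}{6} \left(- \frac{1}{1169}\right) = \frac{1}{3} - \frac{1}{7014} = \frac{779}{2338} \approx 0.33319$)
$H^{2}{\left(3 \cdot 6 \right)} - N = \left(- \frac{45}{2} + \frac{3 \cdot 6}{2}\right)^{2} - \frac{779}{2338} = \left(- \frac{45}{2} + \frac{1}{2} \cdot 18\right)^{2} - \frac{779}{2338} = \left(- \frac{45}{2} + 9\right)^{2} - \frac{779}{2338} = \left(- \frac{27}{2}\right)^{2} - \frac{779}{2338} = \frac{729}{4} - \frac{779}{2338} = \frac{850643}{4676}$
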